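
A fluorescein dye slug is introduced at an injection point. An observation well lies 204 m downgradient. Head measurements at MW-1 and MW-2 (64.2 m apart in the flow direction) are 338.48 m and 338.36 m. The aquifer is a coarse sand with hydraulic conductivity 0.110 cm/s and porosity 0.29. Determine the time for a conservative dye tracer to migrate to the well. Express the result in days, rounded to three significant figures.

333 days

Hydraulic gradient i = (338.48 − 338.36) / 64.2 = 0.12 / 64.2 = 0.001869
K = 0.110 cm/s × 864 = 95.04 m/d
Darcy flux q = K·i = 95.04 × 0.001869 = 0.1776 m/d
Average linear velocity = 0.1776 / 0.29 = 0.6126 m/d
t = L / v = 204 / 0.6126 = 333.0 d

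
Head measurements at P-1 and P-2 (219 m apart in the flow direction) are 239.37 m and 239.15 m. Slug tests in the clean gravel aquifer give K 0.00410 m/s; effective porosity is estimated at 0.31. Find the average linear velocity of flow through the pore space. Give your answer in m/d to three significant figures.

1.15 m/d

Hydraulic gradient i = (239.37 − 239.15) / 219 = 0.22 / 219 = 0.001005
K = 0.00410 m/s × 86400 s/d = 354.2 m/d
Darcy flux q = K·i = 354.2 × 0.001005 = 0.3559 m/d
Average linear velocity = 0.3559 / 0.31 = 1.148 m/d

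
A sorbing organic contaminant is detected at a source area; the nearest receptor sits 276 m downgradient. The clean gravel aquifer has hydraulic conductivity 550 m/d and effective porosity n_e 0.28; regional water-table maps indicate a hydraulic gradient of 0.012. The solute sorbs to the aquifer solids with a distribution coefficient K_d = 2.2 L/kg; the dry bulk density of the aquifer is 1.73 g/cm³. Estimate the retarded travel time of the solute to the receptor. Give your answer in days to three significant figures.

171 days

q = Ki = 550 × 0.012 = 6.600 m/d
Seepage velocity v = q / n = 6.600 / 0.28 = 23.57 m/d
Retardation R = 1 + ρ_b·K_d/n = 1 + 1.73×2.2/0.28 = 14.59
Contaminant velocity v_c = v/R = 23.57/14.59 = 1.615 m/d
t = L/v_c = 276/1.615 = 170.9 d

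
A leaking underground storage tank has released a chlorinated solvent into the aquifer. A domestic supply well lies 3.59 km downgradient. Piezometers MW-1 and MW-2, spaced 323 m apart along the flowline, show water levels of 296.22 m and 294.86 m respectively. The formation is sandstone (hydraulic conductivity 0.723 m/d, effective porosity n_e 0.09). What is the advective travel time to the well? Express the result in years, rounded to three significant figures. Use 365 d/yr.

291 years

Hydraulic gradient i = (296.22 − 294.86) / 323 = 1.36 / 323 = 0.004211
Darcy flux q = K·i = 0.723 × 0.004211 = 0.003044 m/d
v = Ki/n = 0.723·0.004211/0.09 = 0.03382 m/d
L = 3.59 km = 3590 m
t = L / v = 3590 / 0.03382 = 106100 d
   = 106100 / 365 = 291 yr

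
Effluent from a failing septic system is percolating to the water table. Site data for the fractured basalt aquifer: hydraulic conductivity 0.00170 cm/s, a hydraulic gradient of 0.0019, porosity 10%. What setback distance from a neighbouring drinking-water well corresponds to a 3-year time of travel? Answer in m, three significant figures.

K = 0.00170 cm/s × 864 = 1.469 m/d
Darcy flux q = K·i = 1.469 × 0.0019 = 0.002791 m/d
v_s = q/n_e = 0.002791/0.10 = 0.02791 m/d
T = 3 yr × 365 = 1095 d
L = v × T = 0.02791 × 1095 = 30.56 m

30.6 m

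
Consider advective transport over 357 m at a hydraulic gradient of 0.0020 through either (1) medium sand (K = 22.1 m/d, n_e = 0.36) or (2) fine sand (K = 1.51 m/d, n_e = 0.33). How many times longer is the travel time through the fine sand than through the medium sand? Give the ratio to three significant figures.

13.4

Unit 1 (medium sand): v = 22.1×0.0020/0.36 = 0.1228 m/d, t = 357/0.1228 = 2908 d
Unit 2 (fine sand): v = 1.51×0.0020/0.33 = 0.009152 m/d, t = 357/0.009152 = 39010 d
t(fine sand) / t(medium sand) = 39010/2908 = 13.4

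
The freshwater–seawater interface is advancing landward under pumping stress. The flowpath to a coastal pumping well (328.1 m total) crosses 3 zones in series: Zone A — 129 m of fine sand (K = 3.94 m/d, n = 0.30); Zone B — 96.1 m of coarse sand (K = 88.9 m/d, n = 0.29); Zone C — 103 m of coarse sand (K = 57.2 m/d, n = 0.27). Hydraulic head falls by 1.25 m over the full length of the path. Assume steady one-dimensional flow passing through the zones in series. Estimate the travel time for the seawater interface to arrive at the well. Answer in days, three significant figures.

Continuity: the same q passes through each zone, so ΔH = q·Σ(L_j/K_j) — the zones act as resistances in series.
Σ(L/K) = 129/3.94 + 96.1/88.9 + 103/57.2 = 32.74 + 1.081 + 1.801 = 35.62 d
q = ΔH / Σ(L/K) = 1.25 / 35.62 = 0.03509 m/d (same in every zone)
Zone A: v = q/n = 0.03509/0.30 = 0.1170 m/d → t_A = 129/0.1170 = 1103 d
Zone B: v = q/n = 0.03509/0.29 = 0.1210 m/d → t_B = 96.1/0.1210 = 794.2 d
Zone C: v = q/n = 0.03509/0.27 = 0.1300 m/d → t_C = 103/0.1300 = 792.5 d
Total t = 1103 + 794.2 + 792.5 = 2690 d

2690 days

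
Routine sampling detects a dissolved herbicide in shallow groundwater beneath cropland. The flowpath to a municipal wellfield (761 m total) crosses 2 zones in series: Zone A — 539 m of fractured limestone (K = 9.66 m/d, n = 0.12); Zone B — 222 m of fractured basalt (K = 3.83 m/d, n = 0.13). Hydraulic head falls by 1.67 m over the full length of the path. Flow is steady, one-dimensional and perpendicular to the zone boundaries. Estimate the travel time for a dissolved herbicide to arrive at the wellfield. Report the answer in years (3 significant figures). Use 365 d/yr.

Continuity: the same q passes through each zone, so ΔH = q·Σ(L_j/K_j) — the zones act as resistances in series.
Σ(L/K) = 539/9.66 + 222/3.83 = 55.80 + 57.96 = 113.8 d
q = ΔH / Σ(L/K) = 1.67 / 113.8 = 0.01468 m/d (same in every zone)
Zone A: v = q/n = 0.01468/0.12 = 0.1223 m/d → t_A = 539/0.1223 = 4406 d
Zone B: v = q/n = 0.01468/0.13 = 0.1129 m/d → t_B = 222/0.1129 = 1966 d
Total t = 4406 + 1966 = 6372 d
   = 6372 / 365 = 17.5 yr

17.5 years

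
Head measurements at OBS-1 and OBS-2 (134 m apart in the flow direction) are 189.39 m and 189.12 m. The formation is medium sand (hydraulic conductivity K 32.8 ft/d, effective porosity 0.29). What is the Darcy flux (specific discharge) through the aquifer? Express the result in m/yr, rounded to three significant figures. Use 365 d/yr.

7.35 m/yr

Hydraulic gradient i = (189.39 − 189.12) / 134 = 0.27 / 134 = 0.002015
K = 32.8 ft/d × 0.3048 = 9.997 m/d
Darcy flux q = K·i = 9.997 × 0.002015 = 0.02014 m/d
   = 0.02014 × 365 = 7.35 m/yr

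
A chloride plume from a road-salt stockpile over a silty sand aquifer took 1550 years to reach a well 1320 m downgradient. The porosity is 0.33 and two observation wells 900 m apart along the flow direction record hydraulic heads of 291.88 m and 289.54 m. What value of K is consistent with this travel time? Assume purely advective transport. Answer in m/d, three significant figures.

0.296 m/d

Hydraulic gradient i = (291.88 − 289.54) / 900 = 2.34 / 900 = 0.002600
t = 1550 years = 565800 d
v = L / t = 1320 / 565800 = 0.002333 m/d
K = v · n / i = 0.002333 × 0.33 / 0.002600 = 0.296 m/d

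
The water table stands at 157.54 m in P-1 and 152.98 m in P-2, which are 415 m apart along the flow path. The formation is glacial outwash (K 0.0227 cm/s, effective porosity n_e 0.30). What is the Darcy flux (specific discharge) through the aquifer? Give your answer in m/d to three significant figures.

0.216 m/d

Hydraulic gradient i = (157.54 − 152.98) / 415 = 4.56 / 415 = 0.01099
K = 0.0227 cm/s × 864 = 19.61 m/d
Darcy flux q = K·i = 19.61 × 0.01099 = 0.2155 m/d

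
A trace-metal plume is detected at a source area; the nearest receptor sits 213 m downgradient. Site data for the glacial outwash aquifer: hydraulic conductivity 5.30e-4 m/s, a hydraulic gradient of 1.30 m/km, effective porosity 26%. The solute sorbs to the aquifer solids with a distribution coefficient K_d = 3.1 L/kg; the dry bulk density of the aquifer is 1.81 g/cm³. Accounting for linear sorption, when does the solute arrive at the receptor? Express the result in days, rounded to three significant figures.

K = 5.30e-4 m/s × 86400 s/d = 45.79 m/d
Darcy flux q = K·i = 45.79 × 0.0013 = 0.05953 m/d
v = Ki/n = 45.79·0.0013/0.26 = 0.2290 m/d
Retardation R = 1 + ρ_b·K_d/n = 1 + 1.81×3.1/0.26 = 22.58
Contaminant velocity v_c = v/R = 0.2290/22.58 = 0.01014 m/d
t = L/v_c = 213/0.01014 = 21010 d

21000 days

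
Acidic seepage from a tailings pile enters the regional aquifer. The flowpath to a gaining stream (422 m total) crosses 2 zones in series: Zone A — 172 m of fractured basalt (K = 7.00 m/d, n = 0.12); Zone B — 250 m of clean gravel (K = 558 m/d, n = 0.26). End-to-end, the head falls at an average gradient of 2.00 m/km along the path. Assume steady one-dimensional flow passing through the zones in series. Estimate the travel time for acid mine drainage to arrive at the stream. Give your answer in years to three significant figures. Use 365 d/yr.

6.96 years

Steady 1-D flow in series ⇒ the Darcy flux q is identical in every zone and the zone head losses add (resistances L/K in series).
Σ(L/K) = 172/7.00 + 250/558 = 24.57 + 0.4480 = 25.02 d
K_eq = L_total / Σ(L/K) = 422 / 25.02 = 16.87 m/d
q = K_eq · i = 16.87 × 0.0020 = 0.03373 m/d (same in every zone)
Zone A: v = q/n = 0.03373/0.12 = 0.2811 m/d → t_A = 172/0.2811 = 611.9 d
Zone B: v = q/n = 0.03373/0.26 = 0.1297 m/d → t_B = 250/0.1297 = 1927 d
Total t = 611.9 + 1927 = 2539 d
   = 2539 / 365 = 6.96 yr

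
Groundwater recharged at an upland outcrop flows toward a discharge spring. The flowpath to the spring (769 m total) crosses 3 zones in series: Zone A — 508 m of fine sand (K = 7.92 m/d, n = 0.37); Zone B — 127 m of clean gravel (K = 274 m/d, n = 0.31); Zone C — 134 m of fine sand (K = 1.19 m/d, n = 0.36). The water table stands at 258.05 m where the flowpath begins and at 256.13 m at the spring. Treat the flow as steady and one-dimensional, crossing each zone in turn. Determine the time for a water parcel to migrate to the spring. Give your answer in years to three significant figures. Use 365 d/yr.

69.7 years

Total head drop ΔH = 258.05 − 256.13 = 1.92 m
Continuity: the same q passes through each zone, so ΔH = q·Σ(L_j/K_j) — the zones act as resistances in series.
Σ(L/K) = 508/7.92 + 127/274 + 134/1.19 = 64.14 + 0.4635 + 112.6 = 177.2 d
q = ΔH / Σ(L/K) = 1.92 / 177.2 = 0.01083 m/d (same in every zone)
Zone A: v = q/n = 0.01083/0.37 = 0.02928 m/d → t_A = 508/0.02928 = 17350 d
Zone B: v = q/n = 0.01083/0.31 = 0.03495 m/d → t_B = 127/0.03495 = 3634 d
Zone C: v = q/n = 0.01083/0.36 = 0.03010 m/d → t_C = 134/0.03010 = 4452 d
Total t = 17350 + 3634 + 4452 = 25430 d
   = 25430 / 365 = 69.7 yr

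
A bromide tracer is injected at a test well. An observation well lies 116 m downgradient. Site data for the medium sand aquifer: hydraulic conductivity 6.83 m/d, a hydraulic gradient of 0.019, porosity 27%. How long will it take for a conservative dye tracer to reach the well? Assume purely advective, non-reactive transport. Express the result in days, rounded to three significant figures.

Darcy flux q = K·i = 6.83 × 0.019 = 0.1298 m/d
Average linear velocity = 0.1298 / 0.27 = 0.4806 m/d
t = L / v = 116 / 0.4806 = 241.4 d

241 days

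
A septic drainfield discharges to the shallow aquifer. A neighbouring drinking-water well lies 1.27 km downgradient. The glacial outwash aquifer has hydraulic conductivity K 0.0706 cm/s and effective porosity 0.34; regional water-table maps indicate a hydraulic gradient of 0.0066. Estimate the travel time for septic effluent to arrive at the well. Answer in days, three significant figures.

K = 0.0706 cm/s × 864 = 61.00 m/d
Darcy flux q = K·i = 61.00 × 0.0066 = 0.4026 m/d
v = Ki/n = 61.00·0.0066/0.34 = 1.184 m/d
L = 1.27 km = 1270 m
t = L / v = 1270 / 1.184 = 1073 d

1070 days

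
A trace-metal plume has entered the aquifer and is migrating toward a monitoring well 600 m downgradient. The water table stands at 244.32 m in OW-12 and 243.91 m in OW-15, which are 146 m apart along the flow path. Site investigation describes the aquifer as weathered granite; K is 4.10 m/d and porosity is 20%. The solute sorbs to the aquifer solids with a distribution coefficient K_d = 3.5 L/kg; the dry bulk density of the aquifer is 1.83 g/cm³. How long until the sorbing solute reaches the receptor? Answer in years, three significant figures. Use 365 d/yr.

943 years

Hydraulic gradient i = (244.32 − 243.91) / 146 = 0.41 / 146 = 0.002808
q = Ki = 4.10 × 0.002808 = 0.01151 m/d
v = Ki/n = 4.10·0.002808/0.20 = 0.05757 m/d
Retardation R = 1 + ρ_b·K_d/n = 1 + 1.83×3.5/0.20 = 33.03
Contaminant velocity v_c = v/R = 0.05757/33.03 = 0.001743 m/d
t = L/v_c = 600/0.001743 = 344200 d
   = 344200/365 = 943 yr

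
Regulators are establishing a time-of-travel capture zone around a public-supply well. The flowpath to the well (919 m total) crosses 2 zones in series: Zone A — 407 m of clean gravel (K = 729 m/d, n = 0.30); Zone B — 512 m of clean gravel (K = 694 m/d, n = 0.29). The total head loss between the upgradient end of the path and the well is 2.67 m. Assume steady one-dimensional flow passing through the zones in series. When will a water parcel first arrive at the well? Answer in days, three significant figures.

Steady 1-D flow in series ⇒ the Darcy flux q is identical in every zone and the zone head losses add (resistances L/K in series).
Σ(L/K) = 407/729 + 512/694 = 0.5583 + 0.7378 = 1.296 d
q = ΔH / Σ(L/K) = 2.67 / 1.296 = 2.060 m/d (same in every zone)
Zone A: v = q/n = 2.060/0.30 = 6.867 m/d → t_A = 407/6.867 = 59.27 d
Zone B: v = q/n = 2.060/0.29 = 7.104 m/d → t_B = 512/7.104 = 72.07 d
Total t = 59.27 + 72.07 = 131.3 d

131 days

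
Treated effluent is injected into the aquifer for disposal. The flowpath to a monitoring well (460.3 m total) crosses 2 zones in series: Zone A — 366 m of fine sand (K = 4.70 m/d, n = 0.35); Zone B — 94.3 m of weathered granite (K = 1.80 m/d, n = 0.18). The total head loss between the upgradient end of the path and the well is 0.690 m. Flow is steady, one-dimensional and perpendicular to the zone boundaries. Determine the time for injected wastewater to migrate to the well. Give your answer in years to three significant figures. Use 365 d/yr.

75.0 years

Continuity: the same q passes through each zone, so ΔH = q·Σ(L_j/K_j) — the zones act as resistances in series.
Σ(L/K) = 366/4.70 + 94.3/1.80 = 77.87 + 52.39 = 130.3 d
q = ΔH / Σ(L/K) = 0.690 / 130.3 = 0.005297 m/d (same in every zone)
Zone A: v = q/n = 0.005297/0.35 = 0.01513 m/d → t_A = 366/0.01513 = 24180 d
Zone B: v = q/n = 0.005297/0.18 = 0.02943 m/d → t_B = 94.3/0.02943 = 3204 d
Total t = 24180 + 3204 = 27390 d
   = 27390 / 365 = 75.0 yr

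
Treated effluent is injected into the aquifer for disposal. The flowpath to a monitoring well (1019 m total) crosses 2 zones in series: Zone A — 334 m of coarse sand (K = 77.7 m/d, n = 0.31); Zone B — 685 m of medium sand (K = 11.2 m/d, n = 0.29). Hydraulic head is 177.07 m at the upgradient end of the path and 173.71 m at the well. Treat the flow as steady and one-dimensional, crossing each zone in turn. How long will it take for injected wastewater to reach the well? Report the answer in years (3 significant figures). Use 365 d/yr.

Total head drop ΔH = 177.07 − 173.71 = 3.36 m
Steady 1-D flow in series ⇒ the Darcy flux q is identical in every zone and the zone head losses add (resistances L/K in series).
Σ(L/K) = 334/77.7 + 685/11.2 = 4.299 + 61.16 = 65.46 d
q = ΔH / Σ(L/K) = 3.36 / 65.46 = 0.05133 m/d (same in every zone)
Zone A: v = q/n = 0.05133/0.31 = 0.1656 m/d → t_A = 334/0.1656 = 2017 d
Zone B: v = q/n = 0.05133/0.29 = 0.1770 m/d → t_B = 685/0.1770 = 3870 d
Total t = 2017 + 3870 = 5887 d
   = 5887 / 365 = 16.1 yr

16.1 years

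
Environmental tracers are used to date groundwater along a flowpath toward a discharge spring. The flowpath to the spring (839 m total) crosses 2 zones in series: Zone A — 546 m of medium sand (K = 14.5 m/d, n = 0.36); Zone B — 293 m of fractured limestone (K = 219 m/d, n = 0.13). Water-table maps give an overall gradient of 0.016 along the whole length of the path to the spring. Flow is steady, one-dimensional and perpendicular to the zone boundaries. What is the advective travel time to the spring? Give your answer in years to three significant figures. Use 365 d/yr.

Steady 1-D flow in series ⇒ the Darcy flux q is identical in every zone and the zone head losses add (resistances L/K in series).
Σ(L/K) = 546/14.5 + 293/219 = 37.66 + 1.338 = 38.99 d
K_eq = L_total / Σ(L/K) = 839 / 38.99 = 21.52 m/d
q = K_eq · i = 21.52 × 0.016 = 0.3443 m/d (same in every zone)
Zone A: v = q/n = 0.3443/0.36 = 0.9563 m/d → t_A = 546/0.9563 = 571.0 d
Zone B: v = q/n = 0.3443/0.13 = 2.648 m/d → t_B = 293/2.648 = 110.6 d
Total t = 571.0 + 110.6 = 681.6 d
   = 681.6 / 365 = 1.87 yr

1.87 years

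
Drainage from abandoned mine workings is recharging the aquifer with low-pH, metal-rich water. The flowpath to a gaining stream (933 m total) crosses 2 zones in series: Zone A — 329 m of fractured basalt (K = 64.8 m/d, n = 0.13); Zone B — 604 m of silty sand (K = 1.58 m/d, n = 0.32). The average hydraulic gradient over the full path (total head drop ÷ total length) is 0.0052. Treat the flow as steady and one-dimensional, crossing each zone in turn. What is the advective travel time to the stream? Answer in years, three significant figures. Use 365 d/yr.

For zones in series the flux q is common to all zones; the equivalent conductivity is the harmonic (thickness-weighted) mean, K_eq = L_total / Σ(L_j/K_j).
Σ(L/K) = 329/64.8 + 604/1.58 = 5.077 + 382.3 = 387.4 d
K_eq = L_total / Σ(L/K) = 933 / 387.4 = 2.409 m/d
q = K_eq · i = 2.409 × 0.0052 = 0.01252 m/d (same in every zone)
Zone A: v = q/n = 0.01252/0.13 = 0.09635 m/d → t_A = 329/0.09635 = 3415 d
Zone B: v = q/n = 0.01252/0.32 = 0.03914 m/d → t_B = 604/0.03914 = 15430 d
Total t = 3415 + 15430 = 18850 d
   = 18850 / 365 = 51.6 yr

51.6 years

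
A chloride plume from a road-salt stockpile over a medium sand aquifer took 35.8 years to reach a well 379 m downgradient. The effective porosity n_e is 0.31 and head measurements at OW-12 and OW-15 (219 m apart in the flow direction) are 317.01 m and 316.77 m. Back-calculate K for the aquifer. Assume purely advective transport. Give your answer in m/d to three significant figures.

8.20 m/d

Hydraulic gradient i = (317.01 − 316.77) / 219 = 0.24 / 219 = 0.001096
t = 35.8 years = 13070 d
v = L / t = 379 / 13070 = 0.02900 m/d
K = v · n / i = 0.02900 × 0.31 / 0.001096 = 8.20 m/d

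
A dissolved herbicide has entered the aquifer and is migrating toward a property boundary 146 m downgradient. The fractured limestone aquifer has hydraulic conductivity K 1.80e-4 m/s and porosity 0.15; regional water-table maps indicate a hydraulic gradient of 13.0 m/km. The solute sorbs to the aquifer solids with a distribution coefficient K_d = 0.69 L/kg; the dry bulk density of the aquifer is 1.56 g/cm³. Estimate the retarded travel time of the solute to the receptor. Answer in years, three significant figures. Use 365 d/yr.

K = 1.80e-4 m/s × 86400 s/d = 15.55 m/d
q = Ki = 15.55 × 0.013 = 0.2022 m/d
v = Ki/n = 15.55·0.013/0.15 = 1.348 m/d
Retardation R = 1 + ρ_b·K_d/n = 1 + 1.56×0.69/0.15 = 8.176
Contaminant velocity v_c = v/R = 1.348/8.176 = 0.1649 m/d
t = L/v_c = 146/0.1649 = 885.6 d
   = 885.6/365 = 2.43 yr

2.43 years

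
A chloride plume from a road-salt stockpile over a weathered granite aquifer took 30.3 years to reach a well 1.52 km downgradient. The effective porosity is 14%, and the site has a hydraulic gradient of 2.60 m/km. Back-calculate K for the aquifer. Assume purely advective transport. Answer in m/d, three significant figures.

t = 30.3 years = 11060 d
L = 1.52 km = 1520 m
v = L / t = 1520 / 11060 = 0.1374 m/d
K = v · n / i = 0.1374 × 0.14 / 0.0026 = 7.40 m/d

7.40 m/d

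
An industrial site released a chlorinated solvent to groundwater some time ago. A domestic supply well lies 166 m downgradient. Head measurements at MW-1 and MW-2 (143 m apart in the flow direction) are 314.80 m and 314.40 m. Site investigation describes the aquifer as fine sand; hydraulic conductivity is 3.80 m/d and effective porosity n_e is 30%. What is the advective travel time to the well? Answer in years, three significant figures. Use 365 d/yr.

12.8 years

Hydraulic gradient i = (314.80 − 314.40) / 143 = 0.40 / 143 = 0.002797
q = Ki = 3.80 × 0.002797 = 0.01063 m/d
Average linear velocity = 0.01063 / 0.30 = 0.03543 m/d
t = L / v = 166 / 0.03543 = 4685 d
   = 4685 / 365 = 12.8 yr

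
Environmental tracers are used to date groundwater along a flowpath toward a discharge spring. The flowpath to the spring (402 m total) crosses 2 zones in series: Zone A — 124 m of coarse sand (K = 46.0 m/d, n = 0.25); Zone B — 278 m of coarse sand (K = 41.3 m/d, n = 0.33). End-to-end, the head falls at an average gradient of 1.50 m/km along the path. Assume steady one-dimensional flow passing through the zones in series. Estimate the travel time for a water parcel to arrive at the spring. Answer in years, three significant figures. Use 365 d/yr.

5.26 years

For zones in series the flux q is common to all zones; the equivalent conductivity is the harmonic (thickness-weighted) mean, K_eq = L_total / Σ(L_j/K_j).
Σ(L/K) = 124/46.0 + 278/41.3 = 2.696 + 6.731 = 9.427 d
K_eq = L_total / Σ(L/K) = 402 / 9.427 = 42.64 m/d
q = K_eq · i = 42.64 × 0.0015 = 0.06397 m/d (same in every zone)
Zone A: v = q/n = 0.06397/0.25 = 0.2559 m/d → t_A = 124/0.2559 = 484.6 d
Zone B: v = q/n = 0.06397/0.33 = 0.1938 m/d → t_B = 278/0.1938 = 1434 d
Total t = 484.6 + 1434 = 1919 d
   = 1919 / 365 = 5.26 yr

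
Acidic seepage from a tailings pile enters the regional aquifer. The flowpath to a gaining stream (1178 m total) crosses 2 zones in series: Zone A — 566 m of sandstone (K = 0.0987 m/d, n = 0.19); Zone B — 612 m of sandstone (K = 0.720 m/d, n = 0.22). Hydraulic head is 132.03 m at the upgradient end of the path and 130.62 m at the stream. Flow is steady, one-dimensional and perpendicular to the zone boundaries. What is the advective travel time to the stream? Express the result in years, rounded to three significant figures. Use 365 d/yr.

Total head drop ΔH = 132.03 − 130.62 = 1.41 m
Steady 1-D flow in series ⇒ the Darcy flux q is identical in every zone and the zone head losses add (resistances L/K in series).
Σ(L/K) = 566/0.0987 + 612/0.720 = 5735 + 850.0 = 6585 d
q = ΔH / Σ(L/K) = 1.41 / 6585 = 2.141e-4 m/d (same in every zone)
Zone A: v = q/n = 2.141e-4/0.19 = 0.001127 m/d → t_A = 566/0.001127 = 502200 d
Zone B: v = q/n = 2.141e-4/0.22 = 9.734e-4 m/d → t_B = 612/9.734e-4 = 628800 d
Total t = 502200 + 628800 = 1.131e6 d
   = 1.131e6 / 365 = 3100 yr

3100 years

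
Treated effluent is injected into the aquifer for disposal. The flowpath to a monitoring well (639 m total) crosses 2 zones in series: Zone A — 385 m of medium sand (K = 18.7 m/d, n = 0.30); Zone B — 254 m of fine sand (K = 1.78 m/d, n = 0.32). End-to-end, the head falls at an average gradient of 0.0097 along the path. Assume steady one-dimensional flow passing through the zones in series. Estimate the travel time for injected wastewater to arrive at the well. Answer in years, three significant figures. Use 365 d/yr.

14.2 years

For zones in series the flux q is common to all zones; the equivalent conductivity is the harmonic (thickness-weighted) mean, K_eq = L_total / Σ(L_j/K_j).
Σ(L/K) = 385/18.7 + 254/1.78 = 20.59 + 142.7 = 163.3 d
K_eq = L_total / Σ(L/K) = 639 / 163.3 = 3.913 m/d
q = K_eq · i = 3.913 × 0.0097 = 0.03796 m/d (same in every zone)
Zone A: v = q/n = 0.03796/0.30 = 0.1265 m/d → t_A = 385/0.1265 = 3043 d
Zone B: v = q/n = 0.03796/0.32 = 0.1186 m/d → t_B = 254/0.1186 = 2141 d
Total t = 3043 + 2141 = 5184 d
   = 5184 / 365 = 14.2 yr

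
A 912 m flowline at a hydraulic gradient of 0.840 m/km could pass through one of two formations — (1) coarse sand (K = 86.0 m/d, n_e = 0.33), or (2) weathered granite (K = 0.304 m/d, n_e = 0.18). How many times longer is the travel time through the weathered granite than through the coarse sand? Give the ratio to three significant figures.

154

Unit 1 (coarse sand): v = 86.0×8.4e-4/0.33 = 0.2189 m/d, t = 912/0.2189 = 4166 d
Unit 2 (weathered granite): v = 0.304×8.4e-4/0.18 = 0.001419 m/d, t = 912/0.001419 = 642900 d
t(weathered granite) / t(coarse sand) = 642900/4166 = 154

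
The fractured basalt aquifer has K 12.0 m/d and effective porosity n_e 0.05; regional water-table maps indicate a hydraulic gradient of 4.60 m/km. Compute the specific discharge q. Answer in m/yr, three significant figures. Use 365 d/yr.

20.1 m/yr

Specific discharge q = 12.0 × 0.0046 = 0.05520 m/d
   = 0.05520 × 365 = 20.1 m/yr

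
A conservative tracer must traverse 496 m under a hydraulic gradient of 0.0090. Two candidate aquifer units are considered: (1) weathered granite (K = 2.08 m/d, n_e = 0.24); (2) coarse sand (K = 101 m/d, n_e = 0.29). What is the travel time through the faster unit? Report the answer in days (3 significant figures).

Unit 1 (weathered granite): v = 2.08×0.0090/0.24 = 0.07800 m/d, t = 496/0.07800 = 6359 d
Unit 2 (coarse sand): v = 101×0.0090/0.29 = 3.134 m/d, t = 496/3.134 = 158.2 d
Faster unit: t = 158 d

158 days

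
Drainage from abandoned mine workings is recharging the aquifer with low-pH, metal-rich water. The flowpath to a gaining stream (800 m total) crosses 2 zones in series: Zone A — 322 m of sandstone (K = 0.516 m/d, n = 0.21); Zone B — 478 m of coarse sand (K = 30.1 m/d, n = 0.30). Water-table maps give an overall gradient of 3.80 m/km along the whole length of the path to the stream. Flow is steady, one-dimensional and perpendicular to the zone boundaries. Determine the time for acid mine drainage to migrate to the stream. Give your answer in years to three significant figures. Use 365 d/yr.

Steady 1-D flow in series ⇒ the Darcy flux q is identical in every zone and the zone head losses add (resistances L/K in series).
Σ(L/K) = 322/0.516 + 478/30.1 = 624.0 + 15.88 = 639.9 d
K_eq = L_total / Σ(L/K) = 800 / 639.9 = 1.250 m/d
q = K_eq · i = 1.250 × 0.0038 = 0.004751 m/d (same in every zone)
Zone A: v = q/n = 0.004751/0.21 = 0.02262 m/d → t_A = 322/0.02262 = 14230 d
Zone B: v = q/n = 0.004751/0.30 = 0.01584 m/d → t_B = 478/0.01584 = 30190 d
Total t = 14230 + 30190 = 44420 d
   = 44420 / 365 = 122 yr

122 years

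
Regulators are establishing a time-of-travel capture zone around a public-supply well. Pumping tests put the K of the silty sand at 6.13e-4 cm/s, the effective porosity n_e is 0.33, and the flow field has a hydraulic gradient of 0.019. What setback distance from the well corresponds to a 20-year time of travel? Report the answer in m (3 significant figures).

223 m

K = 6.13e-4 cm/s × 864 = 0.5296 m/d
Specific discharge q = 0.5296 × 0.019 = 0.01006 m/d
Seepage velocity v = q / n = 0.01006 / 0.33 = 0.03049 m/d
T = 20 yr × 365 = 7300 d
L = v × T = 0.03049 × 7300 = 222.6 m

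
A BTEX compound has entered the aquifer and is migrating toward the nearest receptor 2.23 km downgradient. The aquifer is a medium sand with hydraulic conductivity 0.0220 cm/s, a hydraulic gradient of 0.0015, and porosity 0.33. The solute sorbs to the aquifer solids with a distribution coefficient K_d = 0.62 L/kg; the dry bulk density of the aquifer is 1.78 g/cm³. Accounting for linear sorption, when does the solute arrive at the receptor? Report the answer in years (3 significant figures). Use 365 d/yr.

307 years

K = 0.0220 cm/s × 864 = 19.01 m/d
Specific discharge q = 19.01 × 0.0015 = 0.02851 m/d
Seepage velocity v = q / n = 0.02851 / 0.33 = 0.08640 m/d
Retardation R = 1 + ρ_b·K_d/n = 1 + 1.78×0.62/0.33 = 4.344
Contaminant velocity v_c = v/R = 0.08640/4.344 = 0.01989 m/d
L = 2.23 km = 2230 m
t = L/v_c = 2230/0.01989 = 112100 d
   = 112100/365 = 307 yr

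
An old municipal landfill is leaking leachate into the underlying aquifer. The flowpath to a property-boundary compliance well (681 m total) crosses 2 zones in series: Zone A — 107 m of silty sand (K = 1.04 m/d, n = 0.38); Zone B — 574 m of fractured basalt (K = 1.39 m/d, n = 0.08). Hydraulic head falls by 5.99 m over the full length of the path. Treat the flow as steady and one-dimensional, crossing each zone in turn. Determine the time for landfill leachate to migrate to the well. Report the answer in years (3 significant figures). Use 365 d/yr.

20.4 years

Steady 1-D flow in series ⇒ the Darcy flux q is identical in every zone and the zone head losses add (resistances L/K in series).
Σ(L/K) = 107/1.04 + 574/1.39 = 102.9 + 412.9 = 515.8 d
q = ΔH / Σ(L/K) = 5.99 / 515.8 = 0.01161 m/d (same in every zone)
Zone A: v = q/n = 0.01161/0.38 = 0.03056 m/d → t_A = 107/0.03056 = 3501 d
Zone B: v = q/n = 0.01161/0.08 = 0.1452 m/d → t_B = 574/0.1452 = 3954 d
Total t = 3501 + 3954 = 7456 d
   = 7456 / 365 = 20.4 yr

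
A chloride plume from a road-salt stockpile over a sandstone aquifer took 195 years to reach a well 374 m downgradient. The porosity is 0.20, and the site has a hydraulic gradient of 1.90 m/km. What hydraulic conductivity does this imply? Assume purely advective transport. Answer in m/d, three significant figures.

t = 195 years = 71180 d
v = L / t = 374 / 71180 = 0.005255 m/d
K = v · n / i = 0.005255 × 0.20 / 0.0019 = 0.553 m/d

0.553 m/d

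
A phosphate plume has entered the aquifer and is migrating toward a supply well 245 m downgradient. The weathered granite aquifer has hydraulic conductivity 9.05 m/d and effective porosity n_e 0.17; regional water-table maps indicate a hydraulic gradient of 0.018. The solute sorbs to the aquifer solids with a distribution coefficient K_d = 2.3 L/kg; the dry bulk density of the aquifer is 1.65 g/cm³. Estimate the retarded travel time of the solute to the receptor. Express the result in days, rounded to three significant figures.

q = Ki = 9.05 × 0.018 = 0.1629 m/d
Seepage velocity v = q / n = 0.1629 / 0.17 = 0.9582 m/d
Retardation R = 1 + ρ_b·K_d/n = 1 + 1.65×2.3/0.17 = 23.32
Contaminant velocity v_c = v/R = 0.9582/23.32 = 0.04108 m/d
t = L/v_c = 245/0.04108 = 5963 d

5960 days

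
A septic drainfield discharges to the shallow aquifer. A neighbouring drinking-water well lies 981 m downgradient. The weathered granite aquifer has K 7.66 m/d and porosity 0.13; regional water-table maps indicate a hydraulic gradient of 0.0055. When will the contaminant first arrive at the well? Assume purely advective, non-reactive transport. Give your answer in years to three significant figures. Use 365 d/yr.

8.29 years

q = Ki = 7.66 × 0.0055 = 0.04213 m/d
v = Ki/n = 7.66·0.0055/0.13 = 0.3241 m/d
t = L / v = 981 / 0.3241 = 3027 d
   = 3027 / 365 = 8.29 yr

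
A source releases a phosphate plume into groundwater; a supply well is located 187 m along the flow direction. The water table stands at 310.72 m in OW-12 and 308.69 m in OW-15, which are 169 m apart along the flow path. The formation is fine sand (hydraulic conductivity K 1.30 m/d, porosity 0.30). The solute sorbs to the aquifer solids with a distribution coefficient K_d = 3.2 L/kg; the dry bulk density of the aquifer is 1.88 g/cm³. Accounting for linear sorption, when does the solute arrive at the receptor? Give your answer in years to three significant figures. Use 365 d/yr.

207 years

Hydraulic gradient i = (310.72 − 308.69) / 169 = 2.03 / 169 = 0.01201
Darcy flux q = K·i = 1.30 × 0.01201 = 0.01562 m/d
Average linear velocity = 0.01562 / 0.30 = 0.05205 m/d
Retardation R = 1 + ρ_b·K_d/n = 1 + 1.88×3.2/0.30 = 21.05
Contaminant velocity v_c = v/R = 0.05205/21.05 = 0.002472 m/d
t = L/v_c = 187/0.002472 = 75640 d
   = 75640/365 = 207 yr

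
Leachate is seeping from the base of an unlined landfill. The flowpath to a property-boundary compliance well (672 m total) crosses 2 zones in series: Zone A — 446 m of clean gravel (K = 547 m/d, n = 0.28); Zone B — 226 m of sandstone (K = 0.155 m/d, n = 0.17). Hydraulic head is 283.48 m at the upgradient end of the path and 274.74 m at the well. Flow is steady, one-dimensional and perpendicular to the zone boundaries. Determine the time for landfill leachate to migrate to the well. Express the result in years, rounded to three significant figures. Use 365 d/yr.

Total head drop ΔH = 283.48 − 274.74 = 8.74 m
Continuity: the same q passes through each zone, so ΔH = q·Σ(L_j/K_j) — the zones act as resistances in series.
Σ(L/K) = 446/547 + 226/0.155 = 0.8154 + 1458 = 1459 d
q = ΔH / Σ(L/K) = 8.74 / 1459 = 0.005991 m/d (same in every zone)
Zone A: v = q/n = 0.005991/0.28 = 0.02140 m/d → t_A = 446/0.02140 = 20840 d
Zone B: v = q/n = 0.005991/0.17 = 0.03524 m/d → t_B = 226/0.03524 = 6413 d
Total t = 20840 + 6413 = 27260 d
   = 27260 / 365 = 74.7 yr

74.7 years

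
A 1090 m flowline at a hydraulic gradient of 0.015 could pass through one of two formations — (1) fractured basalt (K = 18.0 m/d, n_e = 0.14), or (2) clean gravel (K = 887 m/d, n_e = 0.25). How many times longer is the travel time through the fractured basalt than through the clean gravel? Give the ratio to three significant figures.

27.6

Unit 1 (fractured basalt): v = 18.0×0.015/0.14 = 1.929 m/d, t = 1090/1.929 = 565.2 d
Unit 2 (clean gravel): v = 887×0.015/0.25 = 53.22 m/d, t = 1090/53.22 = 20.48 d
t(fractured basalt) / t(clean gravel) = 565.2/20.48 = 27.6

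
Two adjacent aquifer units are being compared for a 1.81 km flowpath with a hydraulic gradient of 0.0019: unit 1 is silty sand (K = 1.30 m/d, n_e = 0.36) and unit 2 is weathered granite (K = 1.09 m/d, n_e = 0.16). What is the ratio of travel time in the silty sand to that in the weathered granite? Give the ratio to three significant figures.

Unit 1 (silty sand): v = 1.30×0.0019/0.36 = 0.006861 m/d, t = 1810/0.006861 = 263800 d
Unit 2 (weathered granite): v = 1.09×0.0019/0.16 = 0.01294 m/d, t = 1810/0.01294 = 139800 d
t(silty sand) / t(weathered granite) = 263800/139800 = 1.89

1.89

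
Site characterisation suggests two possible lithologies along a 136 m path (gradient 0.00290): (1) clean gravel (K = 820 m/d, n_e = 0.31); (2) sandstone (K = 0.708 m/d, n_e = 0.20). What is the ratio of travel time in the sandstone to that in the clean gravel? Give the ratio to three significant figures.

Unit 1 (clean gravel): v = 820×0.0029/0.31 = 7.671 m/d, t = 136/7.671 = 17.73 d
Unit 2 (sandstone): v = 0.708×0.0029/0.20 = 0.01027 m/d, t = 136/0.01027 = 13250 d
t(sandstone) / t(clean gravel) = 13250/17.73 = 747

747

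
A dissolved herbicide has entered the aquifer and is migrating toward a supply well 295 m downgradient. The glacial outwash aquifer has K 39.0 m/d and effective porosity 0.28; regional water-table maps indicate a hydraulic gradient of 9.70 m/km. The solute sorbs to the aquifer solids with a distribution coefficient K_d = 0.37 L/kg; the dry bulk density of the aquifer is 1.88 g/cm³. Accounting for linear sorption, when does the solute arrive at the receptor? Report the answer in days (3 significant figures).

761 days

Specific discharge q = 39.0 × 0.0097 = 0.3783 m/d
Seepage velocity v = q / n = 0.3783 / 0.28 = 1.351 m/d
Retardation R = 1 + ρ_b·K_d/n = 1 + 1.88×0.37/0.28 = 3.484
Contaminant velocity v_c = v/R = 1.351/3.484 = 0.3878 m/d
t = L/v_c = 295/0.3878 = 760.8 d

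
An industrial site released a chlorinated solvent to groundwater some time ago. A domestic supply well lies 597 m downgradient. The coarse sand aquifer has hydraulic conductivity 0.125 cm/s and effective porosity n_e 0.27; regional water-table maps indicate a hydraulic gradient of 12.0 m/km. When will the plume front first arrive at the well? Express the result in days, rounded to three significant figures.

124 days

K = 0.125 cm/s × 864 = 108.0 m/d
Darcy flux q = K·i = 108.0 × 0.012 = 1.296 m/d
Average linear velocity = 1.296 / 0.27 = 4.800 m/d
t = L / v = 597 / 4.800 = 124.4 d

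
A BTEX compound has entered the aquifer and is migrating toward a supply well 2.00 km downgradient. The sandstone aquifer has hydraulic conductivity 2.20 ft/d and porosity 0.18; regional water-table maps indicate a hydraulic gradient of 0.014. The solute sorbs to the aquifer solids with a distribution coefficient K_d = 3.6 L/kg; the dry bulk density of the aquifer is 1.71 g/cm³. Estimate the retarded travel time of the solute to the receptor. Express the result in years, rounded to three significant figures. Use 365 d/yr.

3700 years

K = 2.20 ft/d × 0.3048 = 0.6706 m/d
Specific discharge q = 0.6706 × 0.014 = 0.009388 m/d
v = Ki/n = 0.6706·0.014/0.18 = 0.05215 m/d
Retardation R = 1 + ρ_b·K_d/n = 1 + 1.71×3.6/0.18 = 35.20
Contaminant velocity v_c = v/R = 0.05215/35.20 = 0.001482 m/d
L = 2.00 km = 2000 m
t = L/v_c = 2000/0.001482 = 1.350e6 d
   = 1.350e6/365 = 3700 yr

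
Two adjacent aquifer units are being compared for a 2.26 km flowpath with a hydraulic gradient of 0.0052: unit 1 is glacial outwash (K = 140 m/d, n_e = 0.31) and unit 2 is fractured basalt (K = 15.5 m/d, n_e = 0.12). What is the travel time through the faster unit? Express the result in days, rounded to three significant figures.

Unit 1 (glacial outwash): v = 140×0.0052/0.31 = 2.348 m/d, t = 2260/2.348 = 962.4 d
Unit 2 (fractured basalt): v = 15.5×0.0052/0.12 = 0.6717 m/d, t = 2260/0.6717 = 3365 d
Faster unit: t = 962 d

962 days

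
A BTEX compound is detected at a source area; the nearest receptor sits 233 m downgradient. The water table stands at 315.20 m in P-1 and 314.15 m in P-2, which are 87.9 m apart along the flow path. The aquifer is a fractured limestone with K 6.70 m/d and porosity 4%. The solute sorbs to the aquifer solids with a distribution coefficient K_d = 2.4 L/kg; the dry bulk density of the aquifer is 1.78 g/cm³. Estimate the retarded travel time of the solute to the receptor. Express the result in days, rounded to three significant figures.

12600 days

Hydraulic gradient i = (315.20 − 314.15) / 87.9 = 1.05 / 87.9 = 0.01195
Specific discharge q = 6.70 × 0.01195 = 0.08003 m/d
Seepage velocity v = q / n = 0.08003 / 0.04 = 2.001 m/d
Retardation R = 1 + ρ_b·K_d/n = 1 + 1.78×2.4/0.04 = 107.8
Contaminant velocity v_c = v/R = 2.001/107.8 = 0.01856 m/d
t = L/v_c = 233/0.01856 = 12550 d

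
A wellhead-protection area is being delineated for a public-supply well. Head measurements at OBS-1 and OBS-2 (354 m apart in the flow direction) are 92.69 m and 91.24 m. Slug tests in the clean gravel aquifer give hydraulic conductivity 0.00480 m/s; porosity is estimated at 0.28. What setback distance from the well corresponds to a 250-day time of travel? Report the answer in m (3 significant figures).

1520 m

Hydraulic gradient i = (92.69 − 91.24) / 354 = 1.45 / 354 = 0.004096
K = 0.00480 m/s × 86400 s/d = 414.7 m/d
Specific discharge q = 414.7 × 0.004096 = 1.699 m/d
Average linear velocity = 1.699 / 0.28 = 6.067 m/d
L = v × T = 6.067 × 250 = 1517 m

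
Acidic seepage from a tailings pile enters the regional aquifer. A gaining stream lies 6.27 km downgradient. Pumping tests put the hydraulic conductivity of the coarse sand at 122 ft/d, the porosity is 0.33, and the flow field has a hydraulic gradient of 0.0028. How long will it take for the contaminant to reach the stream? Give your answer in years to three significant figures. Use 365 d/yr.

K = 122 ft/d × 0.3048 = 37.19 m/d
q = Ki = 37.19 × 0.0028 = 0.1041 m/d
v = Ki/n = 37.19·0.0028/0.33 = 0.3155 m/d
L = 6.27 km = 6270 m
t = L / v = 6270 / 0.3155 = 19870 d
   = 19870 / 365 = 54.4 yr

54.4 years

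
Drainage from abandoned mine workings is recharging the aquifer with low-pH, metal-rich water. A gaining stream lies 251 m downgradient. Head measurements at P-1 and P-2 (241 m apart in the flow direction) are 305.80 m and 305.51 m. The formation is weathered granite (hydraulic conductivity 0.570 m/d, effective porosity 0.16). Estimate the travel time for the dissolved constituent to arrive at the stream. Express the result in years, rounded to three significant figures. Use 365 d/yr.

Hydraulic gradient i = (305.80 − 305.51) / 241 = 0.29 / 241 = 0.001203
Darcy flux q = K·i = 0.570 × 0.001203 = 6.859e-4 m/d
Average linear velocity = 6.859e-4 / 0.16 = 0.004287 m/d
t = L / v = 251 / 0.004287 = 58550 d
   = 58550 / 365 = 160 yr

160 years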